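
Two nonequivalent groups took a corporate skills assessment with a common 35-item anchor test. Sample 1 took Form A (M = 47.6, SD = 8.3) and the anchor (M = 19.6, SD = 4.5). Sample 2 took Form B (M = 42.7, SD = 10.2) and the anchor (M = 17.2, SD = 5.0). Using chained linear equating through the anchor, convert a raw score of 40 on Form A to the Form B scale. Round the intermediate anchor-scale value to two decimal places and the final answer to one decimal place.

39.2

Form A → anchor (Sample 1): v = (4.5/8.3)(40 − 47.6) + 19.6 = 15.48
anchor → Form B (Sample 2): y = (10.2/5.0)(15.48 − 17.2) + 42.7 = 39.2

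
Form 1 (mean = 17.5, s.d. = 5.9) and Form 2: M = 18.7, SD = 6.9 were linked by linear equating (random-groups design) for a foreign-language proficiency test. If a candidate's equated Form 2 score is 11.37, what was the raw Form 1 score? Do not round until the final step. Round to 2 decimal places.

11.23

Invert y = (SD_Y/SD_X)(x − M_X) + M_Y:
x = (SD_X/SD_Y)(y − M_Y) + M_X = (5.9/6.9)(11.37 − 18.7) + 17.5
x = 0.855072 × -7.330 + 17.5 = 11.23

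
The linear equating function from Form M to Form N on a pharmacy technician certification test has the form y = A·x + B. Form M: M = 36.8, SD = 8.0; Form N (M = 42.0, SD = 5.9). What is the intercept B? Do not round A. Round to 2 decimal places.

14.86

A = SD_Y / SD_X = 5.9 / 8.0 = 0.737500
B = M_Y − A·M_X = 42.0 − 0.737500 × 36.8 = 14.86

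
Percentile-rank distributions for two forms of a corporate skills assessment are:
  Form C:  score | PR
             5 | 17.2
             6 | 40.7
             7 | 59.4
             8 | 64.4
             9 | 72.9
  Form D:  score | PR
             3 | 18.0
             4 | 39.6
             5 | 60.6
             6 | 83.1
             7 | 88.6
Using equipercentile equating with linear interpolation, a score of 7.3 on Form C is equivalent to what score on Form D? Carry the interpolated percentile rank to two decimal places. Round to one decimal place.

PR of 7.3 on Form C: 59.4 + (7.3 − 7)/(8 − 7) × (64.4 − 59.4) = 60.90
On Form D, PR 60.90 falls between score 5 (PR 60.6) and 6 (PR 83.1).
Interpolate: 5 + (60.90 − 60.6)/(83.1 − 60.6) × (6 − 5) = 5.0

5.0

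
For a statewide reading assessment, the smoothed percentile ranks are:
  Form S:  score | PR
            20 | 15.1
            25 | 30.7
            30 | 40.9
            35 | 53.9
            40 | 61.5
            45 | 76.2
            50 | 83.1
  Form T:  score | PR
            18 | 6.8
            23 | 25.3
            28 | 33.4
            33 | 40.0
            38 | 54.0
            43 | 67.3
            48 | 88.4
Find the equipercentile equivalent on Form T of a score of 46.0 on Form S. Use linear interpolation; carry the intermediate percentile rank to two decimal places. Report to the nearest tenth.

45.4

PR of 46.0 on Form S: 76.2 + (46.0 − 45)/(50 − 45) × (83.1 − 76.2) = 77.58
On Form T, PR 77.58 falls between score 43 (PR 67.3) and 48 (PR 88.4).
Interpolate: 43 + (77.58 − 67.3)/(88.4 − 67.3) × (48 − 43) = 45.4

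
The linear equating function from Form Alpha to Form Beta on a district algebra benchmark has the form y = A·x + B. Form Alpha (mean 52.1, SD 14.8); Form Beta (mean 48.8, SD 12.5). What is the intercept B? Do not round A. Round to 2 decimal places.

A = SD_Y / SD_X = 12.5 / 14.8 = 0.844595
B = M_Y − A·M_X = 48.8 − 0.844595 × 52.1 = 4.80

4.80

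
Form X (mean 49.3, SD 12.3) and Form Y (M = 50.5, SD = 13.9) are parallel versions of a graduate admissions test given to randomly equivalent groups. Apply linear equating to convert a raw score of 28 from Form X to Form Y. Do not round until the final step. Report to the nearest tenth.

Linear equating: y = (SD_Y/SD_X)(x − M_X) + M_Y
y = (13.9/12.3)(28 − 49.3) + 50.5
y = 1.130081 × -21.3 + 50.5 = -24.0707 + 50.5 = 26.4

26.4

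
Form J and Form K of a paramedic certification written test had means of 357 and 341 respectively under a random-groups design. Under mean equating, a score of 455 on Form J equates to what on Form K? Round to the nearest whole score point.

439

Mean equating: y = x + (M_Y − M_X) = 455 + (341 − 357) = 439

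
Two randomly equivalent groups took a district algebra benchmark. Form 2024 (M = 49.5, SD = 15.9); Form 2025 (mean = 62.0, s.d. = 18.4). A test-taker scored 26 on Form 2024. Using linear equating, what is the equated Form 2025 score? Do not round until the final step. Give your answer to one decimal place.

Linear equating: y = (SD_Y/SD_X)(x − M_X) + M_Y
y = (18.4/15.9)(26 − 49.5) + 62.0
y = 1.157233 × -23.5 + 62.0 = -27.1950 + 62.0 = 34.8

34.8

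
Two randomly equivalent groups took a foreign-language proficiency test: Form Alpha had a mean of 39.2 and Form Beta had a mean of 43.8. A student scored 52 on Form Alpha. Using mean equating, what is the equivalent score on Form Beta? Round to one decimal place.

56.6

Mean equating: y = x + (M_Y − M_X) = 52 + (43.8 − 39.2) = 56.6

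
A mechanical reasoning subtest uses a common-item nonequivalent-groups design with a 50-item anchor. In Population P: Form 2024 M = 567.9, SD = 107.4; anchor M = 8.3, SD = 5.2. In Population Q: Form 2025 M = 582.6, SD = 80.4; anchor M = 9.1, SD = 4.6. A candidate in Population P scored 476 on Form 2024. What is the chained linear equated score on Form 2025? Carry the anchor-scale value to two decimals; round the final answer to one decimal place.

490.8

Form 2024 → anchor (Population P): v = (5.2/107.4)(476 − 567.9) + 8.3 = 3.85
anchor → Form 2025 (Population Q): y = (80.4/4.6)(3.85 − 9.1) + 582.6 = 490.8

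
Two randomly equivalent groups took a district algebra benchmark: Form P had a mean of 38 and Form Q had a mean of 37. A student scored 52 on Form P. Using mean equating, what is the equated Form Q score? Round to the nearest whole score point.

Mean equating: y = x + (M_Y − M_X) = 52 + (37 − 38) = 51

51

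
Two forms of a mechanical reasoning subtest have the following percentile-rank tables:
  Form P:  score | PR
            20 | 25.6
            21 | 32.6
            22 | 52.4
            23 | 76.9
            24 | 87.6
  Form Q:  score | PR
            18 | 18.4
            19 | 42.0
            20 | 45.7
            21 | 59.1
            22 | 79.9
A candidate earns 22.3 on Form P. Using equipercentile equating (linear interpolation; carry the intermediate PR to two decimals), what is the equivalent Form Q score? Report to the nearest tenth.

21.0

PR of 22.3 on Form P: 52.4 + (22.3 − 22)/(23 − 22) × (76.9 − 52.4) = 59.75
On Form Q, PR 59.75 falls between score 21 (PR 59.1) and 22 (PR 79.9).
Interpolate: 21 + (59.75 − 59.1)/(79.9 − 59.1) × (22 − 21) = 21.0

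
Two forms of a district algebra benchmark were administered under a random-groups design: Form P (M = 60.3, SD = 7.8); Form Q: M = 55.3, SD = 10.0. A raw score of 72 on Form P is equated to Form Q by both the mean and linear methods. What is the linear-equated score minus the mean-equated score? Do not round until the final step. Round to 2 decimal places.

Mean-equated: 72 + (55.3 − 60.3) = 67.00
Linear-equated: (10.0/7.8)(72 − 60.3) + 55.3 = 70.300
Difference = 70.300 − 67.00 = 3.30

3.30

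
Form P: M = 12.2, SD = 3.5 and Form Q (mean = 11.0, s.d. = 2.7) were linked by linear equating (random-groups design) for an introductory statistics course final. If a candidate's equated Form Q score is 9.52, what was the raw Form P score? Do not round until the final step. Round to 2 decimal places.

10.28

Invert y = (SD_Y/SD_X)(x − M_X) + M_Y:
x = (SD_X/SD_Y)(y − M_Y) + M_X = (3.5/2.7)(9.52 − 11.0) + 12.2
x = 1.296296 × -1.480 + 12.2 = 10.28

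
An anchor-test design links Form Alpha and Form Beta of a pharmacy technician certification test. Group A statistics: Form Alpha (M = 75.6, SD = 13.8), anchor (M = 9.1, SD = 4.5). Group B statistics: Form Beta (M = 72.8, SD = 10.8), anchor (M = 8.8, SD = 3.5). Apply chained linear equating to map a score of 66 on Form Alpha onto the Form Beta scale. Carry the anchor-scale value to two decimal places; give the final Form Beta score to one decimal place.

Form Alpha → anchor (Group A): v = (4.5/13.8)(66 − 75.6) + 9.1 = 5.97
anchor → Form Beta (Group B): y = (10.8/3.5)(5.97 − 8.8) + 72.8 = 64.1

64.1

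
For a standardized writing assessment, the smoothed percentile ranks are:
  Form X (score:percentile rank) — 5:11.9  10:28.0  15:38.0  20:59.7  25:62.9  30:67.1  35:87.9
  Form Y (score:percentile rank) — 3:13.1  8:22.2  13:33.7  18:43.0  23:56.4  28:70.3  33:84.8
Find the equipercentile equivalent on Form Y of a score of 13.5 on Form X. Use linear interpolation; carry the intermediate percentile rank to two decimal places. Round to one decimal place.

13.7

PR of 13.5 on Form X: 28.0 + (13.5 − 10)/(15 − 10) × (38.0 − 28.0) = 35.00
On Form Y, PR 35.00 falls between score 13 (PR 33.7) and 18 (PR 43.0).
Interpolate: 13 + (35.00 − 33.7)/(43.0 − 33.7) × (18 − 13) = 13.7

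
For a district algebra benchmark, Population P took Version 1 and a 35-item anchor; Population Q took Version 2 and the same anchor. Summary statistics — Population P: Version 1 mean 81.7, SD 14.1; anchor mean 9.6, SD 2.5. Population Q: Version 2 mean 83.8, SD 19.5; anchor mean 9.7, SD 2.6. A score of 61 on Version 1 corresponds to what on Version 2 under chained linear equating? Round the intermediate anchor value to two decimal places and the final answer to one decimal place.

55.5

Version 1 → anchor (Population P): v = (2.5/14.1)(61 − 81.7) + 9.6 = 5.93
anchor → Version 2 (Population Q): y = (19.5/2.6)(5.93 − 9.7) + 83.8 = 55.5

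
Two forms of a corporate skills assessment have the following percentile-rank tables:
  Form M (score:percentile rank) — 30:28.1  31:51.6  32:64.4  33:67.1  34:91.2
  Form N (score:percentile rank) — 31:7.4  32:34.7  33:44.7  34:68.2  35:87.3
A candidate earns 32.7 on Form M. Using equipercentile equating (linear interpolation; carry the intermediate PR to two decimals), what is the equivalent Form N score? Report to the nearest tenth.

PR of 32.7 on Form M: 64.4 + (32.7 − 32)/(33 − 32) × (67.1 − 64.4) = 66.29
On Form N, PR 66.29 falls between score 33 (PR 44.7) and 34 (PR 68.2).
Interpolate: 33 + (66.29 − 44.7)/(68.2 − 44.7) × (34 − 33) = 33.9

33.9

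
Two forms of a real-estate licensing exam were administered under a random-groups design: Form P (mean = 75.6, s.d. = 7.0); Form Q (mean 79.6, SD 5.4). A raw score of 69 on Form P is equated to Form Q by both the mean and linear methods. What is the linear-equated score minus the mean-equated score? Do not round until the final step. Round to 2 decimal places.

Mean-equated: 69 + (79.6 − 75.6) = 73.00
Linear-equated: (5.4/7.0)(69 − 75.6) + 79.6 = 74.509
Difference = 74.509 − 73.00 = 1.51

1.51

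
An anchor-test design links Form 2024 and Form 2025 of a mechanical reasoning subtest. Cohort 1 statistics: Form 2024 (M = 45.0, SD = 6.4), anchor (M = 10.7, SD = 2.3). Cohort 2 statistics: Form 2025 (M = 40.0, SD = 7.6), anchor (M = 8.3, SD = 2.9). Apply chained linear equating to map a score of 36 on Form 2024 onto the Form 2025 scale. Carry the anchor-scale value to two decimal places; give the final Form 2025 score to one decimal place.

37.8

Form 2024 → anchor (Cohort 1): v = (2.3/6.4)(36 − 45.0) + 10.7 = 7.47
anchor → Form 2025 (Cohort 2): y = (7.6/2.9)(7.47 − 8.3) + 40.0 = 37.8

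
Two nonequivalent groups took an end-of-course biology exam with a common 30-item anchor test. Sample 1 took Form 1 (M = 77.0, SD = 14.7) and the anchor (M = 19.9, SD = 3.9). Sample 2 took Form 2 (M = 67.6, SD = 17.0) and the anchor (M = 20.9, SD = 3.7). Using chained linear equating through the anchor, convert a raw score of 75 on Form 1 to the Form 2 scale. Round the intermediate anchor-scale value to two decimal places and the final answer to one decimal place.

60.6

Form 1 → anchor (Sample 1): v = (3.9/14.7)(75 − 77.0) + 19.9 = 19.37
anchor → Form 2 (Sample 2): y = (17.0/3.7)(19.37 − 20.9) + 67.6 = 60.6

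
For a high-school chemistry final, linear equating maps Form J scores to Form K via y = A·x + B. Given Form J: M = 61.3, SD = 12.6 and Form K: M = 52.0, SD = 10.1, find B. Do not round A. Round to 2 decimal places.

2.86

A = SD_Y / SD_X = 10.1 / 12.6 = 0.801587
B = M_Y − A·M_X = 52.0 − 0.801587 × 61.3 = 2.86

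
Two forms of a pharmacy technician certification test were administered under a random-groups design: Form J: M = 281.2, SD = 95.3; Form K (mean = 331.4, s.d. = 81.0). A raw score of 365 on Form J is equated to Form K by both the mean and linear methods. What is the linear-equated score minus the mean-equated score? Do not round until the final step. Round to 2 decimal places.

Mean-equated: 365 + (331.4 − 281.2) = 415.20
Linear-equated: (81.0/95.3)(365 − 281.2) + 331.4 = 402.626
Difference = 402.626 − 415.20 = -12.57

-12.57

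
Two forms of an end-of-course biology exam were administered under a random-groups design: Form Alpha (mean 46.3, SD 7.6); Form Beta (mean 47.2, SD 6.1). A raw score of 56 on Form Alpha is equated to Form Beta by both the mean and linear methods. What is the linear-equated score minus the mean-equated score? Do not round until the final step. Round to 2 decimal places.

-1.91

Mean-equated: 56 + (47.2 − 46.3) = 56.90
Linear-equated: (6.1/7.6)(56 − 46.3) + 47.2 = 54.986
Difference = 54.986 − 56.90 = -1.91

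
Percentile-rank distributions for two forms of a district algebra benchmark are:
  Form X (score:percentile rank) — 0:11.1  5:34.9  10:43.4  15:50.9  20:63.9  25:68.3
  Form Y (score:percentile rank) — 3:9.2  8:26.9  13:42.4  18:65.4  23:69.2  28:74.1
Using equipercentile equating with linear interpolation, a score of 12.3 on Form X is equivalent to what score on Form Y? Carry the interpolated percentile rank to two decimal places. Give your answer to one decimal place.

PR of 12.3 on Form X: 43.4 + (12.3 − 10)/(15 − 10) × (50.9 − 43.4) = 46.85
On Form Y, PR 46.85 falls between score 13 (PR 42.4) and 18 (PR 65.4).
Interpolate: 13 + (46.85 − 42.4)/(65.4 − 42.4) × (18 − 13) = 14.0

14.0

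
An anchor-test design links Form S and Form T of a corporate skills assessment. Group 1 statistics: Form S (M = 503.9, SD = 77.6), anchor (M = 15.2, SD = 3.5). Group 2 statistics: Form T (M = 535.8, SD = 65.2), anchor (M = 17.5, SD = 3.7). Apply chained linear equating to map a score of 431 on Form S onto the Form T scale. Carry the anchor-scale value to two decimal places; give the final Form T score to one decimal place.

437.3

Form S → anchor (Group 1): v = (3.5/77.6)(431 − 503.9) + 15.2 = 11.91
anchor → Form T (Group 2): y = (65.2/3.7)(11.91 − 17.5) + 535.8 = 437.3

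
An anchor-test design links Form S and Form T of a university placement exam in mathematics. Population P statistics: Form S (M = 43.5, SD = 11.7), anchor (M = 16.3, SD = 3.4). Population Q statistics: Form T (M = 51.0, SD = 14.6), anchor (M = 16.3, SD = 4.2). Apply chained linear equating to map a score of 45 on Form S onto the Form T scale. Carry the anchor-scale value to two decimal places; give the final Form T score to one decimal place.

52.5

Form S → anchor (Population P): v = (3.4/11.7)(45 − 43.5) + 16.3 = 16.74
anchor → Form T (Population Q): y = (14.6/4.2)(16.74 − 16.3) + 51.0 = 52.5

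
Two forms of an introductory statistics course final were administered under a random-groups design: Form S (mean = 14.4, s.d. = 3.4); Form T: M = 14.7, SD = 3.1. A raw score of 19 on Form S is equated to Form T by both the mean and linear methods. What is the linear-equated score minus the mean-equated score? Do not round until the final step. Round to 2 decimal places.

Mean-equated: 19 + (14.7 − 14.4) = 19.30
Linear-equated: (3.1/3.4)(19 − 14.4) + 14.7 = 18.894
Difference = 18.894 − 19.30 = -0.41

-0.41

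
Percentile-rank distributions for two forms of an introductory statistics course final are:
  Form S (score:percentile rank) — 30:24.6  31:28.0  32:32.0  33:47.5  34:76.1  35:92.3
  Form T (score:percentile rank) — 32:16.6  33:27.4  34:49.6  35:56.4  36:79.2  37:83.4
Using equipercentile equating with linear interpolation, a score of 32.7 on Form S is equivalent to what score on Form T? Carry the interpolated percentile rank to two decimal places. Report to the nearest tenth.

PR of 32.7 on Form S: 32.0 + (32.7 − 32)/(33 − 32) × (47.5 − 32.0) = 42.85
On Form T, PR 42.85 falls between score 33 (PR 27.4) and 34 (PR 49.6).
Interpolate: 33 + (42.85 − 27.4)/(49.6 − 27.4) × (34 − 33) = 33.7

33.7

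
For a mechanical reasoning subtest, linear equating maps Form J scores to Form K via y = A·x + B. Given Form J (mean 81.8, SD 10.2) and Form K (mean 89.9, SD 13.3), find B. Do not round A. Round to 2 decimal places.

A = SD_Y / SD_X = 13.3 / 10.2 = 1.303922
B = M_Y − A·M_X = 89.9 − 1.303922 × 81.8 = -16.76

-16.76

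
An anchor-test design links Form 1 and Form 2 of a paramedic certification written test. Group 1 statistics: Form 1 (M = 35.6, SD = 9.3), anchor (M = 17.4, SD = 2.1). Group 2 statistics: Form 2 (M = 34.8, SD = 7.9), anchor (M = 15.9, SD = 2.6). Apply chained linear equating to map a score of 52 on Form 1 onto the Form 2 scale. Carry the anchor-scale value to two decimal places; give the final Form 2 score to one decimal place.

Form 1 → anchor (Group 1): v = (2.1/9.3)(52 − 35.6) + 17.4 = 21.10
anchor → Form 2 (Group 2): y = (7.9/2.6)(21.10 − 15.9) + 34.8 = 50.6

50.6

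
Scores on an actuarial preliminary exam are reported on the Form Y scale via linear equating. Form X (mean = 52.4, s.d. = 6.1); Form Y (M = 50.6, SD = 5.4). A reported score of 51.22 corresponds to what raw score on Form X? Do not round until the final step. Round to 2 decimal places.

53.10

Invert y = (SD_Y/SD_X)(x − M_X) + M_Y:
x = (SD_X/SD_Y)(y − M_Y) + M_X = (6.1/5.4)(51.22 − 50.6) + 52.4
x = 1.129630 × 0.620 + 52.4 = 53.10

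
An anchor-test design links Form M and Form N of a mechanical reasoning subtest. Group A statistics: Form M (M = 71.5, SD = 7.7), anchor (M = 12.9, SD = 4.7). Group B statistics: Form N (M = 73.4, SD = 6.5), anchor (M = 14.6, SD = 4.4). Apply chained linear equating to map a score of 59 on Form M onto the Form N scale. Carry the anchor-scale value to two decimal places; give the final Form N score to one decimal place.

Form M → anchor (Group A): v = (4.7/7.7)(59 − 71.5) + 12.9 = 5.27
anchor → Form N (Group B): y = (6.5/4.4)(5.27 − 14.6) + 73.4 = 59.6

59.6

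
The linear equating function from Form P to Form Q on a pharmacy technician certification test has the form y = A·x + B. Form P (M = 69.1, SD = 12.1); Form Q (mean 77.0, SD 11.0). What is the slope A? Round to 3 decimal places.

A = SD_Y / SD_X = 11.0 / 12.1 = 0.909

0.909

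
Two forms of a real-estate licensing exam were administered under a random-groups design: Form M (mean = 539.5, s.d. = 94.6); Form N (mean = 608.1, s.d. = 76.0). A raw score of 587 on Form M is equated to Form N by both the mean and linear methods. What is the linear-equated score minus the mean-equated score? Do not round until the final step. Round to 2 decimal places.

-9.34

Mean-equated: 587 + (608.1 − 539.5) = 655.60
Linear-equated: (76.0/94.6)(587 − 539.5) + 608.1 = 646.261
Difference = 646.261 − 655.60 = -9.34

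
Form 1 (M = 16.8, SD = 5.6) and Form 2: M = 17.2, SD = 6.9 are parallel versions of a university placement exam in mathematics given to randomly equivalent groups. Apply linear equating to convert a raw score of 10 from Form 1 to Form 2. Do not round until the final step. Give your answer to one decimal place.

8.8

Linear equating: y = (SD_Y/SD_X)(x − M_X) + M_Y
y = (6.9/5.6)(10 − 16.8) + 17.2
y = 1.232143 × -6.8 + 17.2 = -8.3786 + 17.2 = 8.8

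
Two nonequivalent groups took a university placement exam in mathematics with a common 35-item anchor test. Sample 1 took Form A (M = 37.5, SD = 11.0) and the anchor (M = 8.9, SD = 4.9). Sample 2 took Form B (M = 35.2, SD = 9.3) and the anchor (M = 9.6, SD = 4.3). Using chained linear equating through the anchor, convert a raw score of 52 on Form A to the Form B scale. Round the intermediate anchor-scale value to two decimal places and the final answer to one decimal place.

47.7

Form A → anchor (Sample 1): v = (4.9/11.0)(52 − 37.5) + 8.9 = 15.36
anchor → Form B (Sample 2): y = (9.3/4.3)(15.36 − 9.6) + 35.2 = 47.7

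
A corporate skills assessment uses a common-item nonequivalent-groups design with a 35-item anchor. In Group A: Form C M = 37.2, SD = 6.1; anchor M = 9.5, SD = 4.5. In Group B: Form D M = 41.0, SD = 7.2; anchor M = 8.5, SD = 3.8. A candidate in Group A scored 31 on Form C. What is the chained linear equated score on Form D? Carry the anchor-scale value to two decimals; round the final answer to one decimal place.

Form C → anchor (Group A): v = (4.5/6.1)(31 − 37.2) + 9.5 = 4.93
anchor → Form D (Group B): y = (7.2/3.8)(4.93 − 8.5) + 41.0 = 34.2

34.2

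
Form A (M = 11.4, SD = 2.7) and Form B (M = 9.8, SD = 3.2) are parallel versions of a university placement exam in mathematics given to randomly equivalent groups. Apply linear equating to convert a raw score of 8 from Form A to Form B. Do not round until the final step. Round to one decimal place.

Linear equating: y = (SD_Y/SD_X)(x − M_X) + M_Y
y = (3.2/2.7)(8 − 11.4) + 9.8
y = 1.185185 × -3.4 + 9.8 = -4.0296 + 9.8 = 5.8

5.8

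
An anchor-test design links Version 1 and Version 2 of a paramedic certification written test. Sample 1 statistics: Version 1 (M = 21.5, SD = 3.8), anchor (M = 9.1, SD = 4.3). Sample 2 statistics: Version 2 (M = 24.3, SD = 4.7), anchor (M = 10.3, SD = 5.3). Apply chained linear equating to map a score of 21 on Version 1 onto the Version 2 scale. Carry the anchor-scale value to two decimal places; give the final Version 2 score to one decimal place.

Version 1 → anchor (Sample 1): v = (4.3/3.8)(21 − 21.5) + 9.1 = 8.53
anchor → Version 2 (Sample 2): y = (4.7/5.3)(8.53 − 10.3) + 24.3 = 22.7

22.7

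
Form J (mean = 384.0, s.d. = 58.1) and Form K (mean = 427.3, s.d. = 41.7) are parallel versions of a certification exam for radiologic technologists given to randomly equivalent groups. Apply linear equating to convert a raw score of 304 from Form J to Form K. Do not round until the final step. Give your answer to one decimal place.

369.9

Linear equating: y = (SD_Y/SD_X)(x − M_X) + M_Y
y = (41.7/58.1)(304 − 384.0) + 427.3
y = 0.717728 × -80.0 + 427.3 = -57.4182 + 427.3 = 369.9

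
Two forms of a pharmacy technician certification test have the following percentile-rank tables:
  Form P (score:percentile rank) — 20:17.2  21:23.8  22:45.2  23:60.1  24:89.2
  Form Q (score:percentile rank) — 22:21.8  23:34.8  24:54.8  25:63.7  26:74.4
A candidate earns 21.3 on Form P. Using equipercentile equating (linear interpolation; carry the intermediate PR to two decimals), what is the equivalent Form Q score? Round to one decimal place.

PR of 21.3 on Form P: 23.8 + (21.3 − 21)/(22 − 21) × (45.2 − 23.8) = 30.22
On Form Q, PR 30.22 falls between score 22 (PR 21.8) and 23 (PR 34.8).
Interpolate: 22 + (30.22 − 21.8)/(34.8 − 21.8) × (23 − 22) = 22.6

22.6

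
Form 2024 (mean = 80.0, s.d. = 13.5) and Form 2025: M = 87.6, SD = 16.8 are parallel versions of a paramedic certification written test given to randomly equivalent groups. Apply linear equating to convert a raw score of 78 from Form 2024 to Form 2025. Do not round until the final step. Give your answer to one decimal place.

Linear equating: y = (SD_Y/SD_X)(x − M_X) + M_Y
y = (16.8/13.5)(78 − 80.0) + 87.6
y = 1.244444 × -2.0 + 87.6 = -2.4889 + 87.6 = 85.1

85.1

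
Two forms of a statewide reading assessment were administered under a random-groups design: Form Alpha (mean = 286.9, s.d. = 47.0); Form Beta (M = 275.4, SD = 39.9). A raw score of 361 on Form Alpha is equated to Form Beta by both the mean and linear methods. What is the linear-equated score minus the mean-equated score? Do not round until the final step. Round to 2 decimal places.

-11.19

Mean-equated: 361 + (275.4 − 286.9) = 349.50
Linear-equated: (39.9/47.0)(361 − 286.9) + 275.4 = 338.306
Difference = 338.306 − 349.50 = -11.19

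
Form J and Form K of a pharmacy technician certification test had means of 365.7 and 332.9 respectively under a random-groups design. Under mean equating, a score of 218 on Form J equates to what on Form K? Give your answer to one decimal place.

185.2

Mean equating: y = x + (M_Y − M_X) = 218 + (332.9 − 365.7) = 185.2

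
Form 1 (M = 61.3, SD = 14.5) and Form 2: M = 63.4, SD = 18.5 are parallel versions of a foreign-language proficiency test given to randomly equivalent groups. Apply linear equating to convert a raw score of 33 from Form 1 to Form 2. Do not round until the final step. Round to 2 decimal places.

Linear equating: y = (SD_Y/SD_X)(x − M_X) + M_Y
y = (18.5/14.5)(33 − 61.3) + 63.4
y = 1.275862 × -28.3 + 63.4 = -36.1069 + 63.4 = 27.29

27.29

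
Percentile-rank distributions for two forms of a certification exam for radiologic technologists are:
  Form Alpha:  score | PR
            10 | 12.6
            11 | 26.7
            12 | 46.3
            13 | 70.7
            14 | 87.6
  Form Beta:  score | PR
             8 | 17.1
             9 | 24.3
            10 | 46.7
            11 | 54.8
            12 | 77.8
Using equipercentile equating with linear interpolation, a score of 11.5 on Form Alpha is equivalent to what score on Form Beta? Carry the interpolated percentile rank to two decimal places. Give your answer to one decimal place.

9.5

PR of 11.5 on Form Alpha: 26.7 + (11.5 − 11)/(12 − 11) × (46.3 − 26.7) = 36.50
On Form Beta, PR 36.50 falls between score 9 (PR 24.3) and 10 (PR 46.7).
Interpolate: 9 + (36.50 − 24.3)/(46.7 − 24.3) × (10 − 9) = 9.5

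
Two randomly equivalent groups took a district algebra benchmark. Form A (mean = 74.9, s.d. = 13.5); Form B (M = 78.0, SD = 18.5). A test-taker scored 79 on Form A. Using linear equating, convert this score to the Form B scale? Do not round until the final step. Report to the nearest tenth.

83.6

Linear equating: y = (SD_Y/SD_X)(x − M_X) + M_Y
y = (18.5/13.5)(79 − 74.9) + 78.0
y = 1.370370 × 4.1 + 78.0 = 5.6185 + 78.0 = 83.6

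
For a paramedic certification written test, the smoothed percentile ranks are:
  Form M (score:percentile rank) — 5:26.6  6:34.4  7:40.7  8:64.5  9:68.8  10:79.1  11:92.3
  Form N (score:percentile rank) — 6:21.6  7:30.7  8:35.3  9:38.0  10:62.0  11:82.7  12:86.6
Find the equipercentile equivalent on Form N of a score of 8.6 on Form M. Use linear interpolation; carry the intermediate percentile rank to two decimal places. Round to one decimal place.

10.2

PR of 8.6 on Form M: 64.5 + (8.6 − 8)/(9 − 8) × (68.8 − 64.5) = 67.08
On Form N, PR 67.08 falls between score 10 (PR 62.0) and 11 (PR 82.7).
Interpolate: 10 + (67.08 − 62.0)/(82.7 − 62.0) × (11 − 10) = 10.2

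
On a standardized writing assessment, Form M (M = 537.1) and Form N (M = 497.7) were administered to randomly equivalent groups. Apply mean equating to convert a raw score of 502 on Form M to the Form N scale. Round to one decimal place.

Mean equating: y = x + (M_Y − M_X) = 502 + (497.7 − 537.1) = 462.6

462.6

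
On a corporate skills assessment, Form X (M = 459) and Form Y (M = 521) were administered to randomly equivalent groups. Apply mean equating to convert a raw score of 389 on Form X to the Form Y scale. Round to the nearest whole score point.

Mean equating: y = x + (M_Y − M_X) = 389 + (521 − 459) = 451

451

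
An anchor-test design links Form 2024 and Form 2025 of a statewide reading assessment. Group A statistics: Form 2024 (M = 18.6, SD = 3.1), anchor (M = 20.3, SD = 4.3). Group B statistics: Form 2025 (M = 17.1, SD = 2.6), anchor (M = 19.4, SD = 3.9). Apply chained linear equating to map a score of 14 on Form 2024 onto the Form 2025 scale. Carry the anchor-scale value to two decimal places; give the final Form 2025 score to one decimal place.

13.4

Form 2024 → anchor (Group A): v = (4.3/3.1)(14 − 18.6) + 20.3 = 13.92
anchor → Form 2025 (Group B): y = (2.6/3.9)(13.92 − 19.4) + 17.1 = 13.4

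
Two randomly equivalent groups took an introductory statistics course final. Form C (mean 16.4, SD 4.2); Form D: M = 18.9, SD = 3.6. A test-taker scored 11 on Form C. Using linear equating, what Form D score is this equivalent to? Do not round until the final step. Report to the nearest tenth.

Linear equating: y = (SD_Y/SD_X)(x − M_X) + M_Y
y = (3.6/4.2)(11 − 16.4) + 18.9
y = 0.857143 × -5.4 + 18.9 = -4.6286 + 18.9 = 14.3

14.3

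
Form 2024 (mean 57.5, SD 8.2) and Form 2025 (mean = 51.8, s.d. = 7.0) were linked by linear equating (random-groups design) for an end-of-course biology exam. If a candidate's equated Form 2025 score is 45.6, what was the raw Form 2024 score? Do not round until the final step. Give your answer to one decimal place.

Invert y = (SD_Y/SD_X)(x − M_X) + M_Y:
x = (SD_X/SD_Y)(y − M_Y) + M_X = (8.2/7.0)(45.6 − 51.8) + 57.5
x = 1.171429 × -6.200 + 57.5 = 50.2

50.2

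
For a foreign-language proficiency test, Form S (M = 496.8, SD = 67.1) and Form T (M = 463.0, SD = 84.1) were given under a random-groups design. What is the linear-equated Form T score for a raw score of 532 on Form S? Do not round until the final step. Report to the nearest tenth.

Linear equating: y = (SD_Y/SD_X)(x − M_X) + M_Y
y = (84.1/67.1)(532 − 496.8) + 463.0
y = 1.253353 × 35.2 + 463.0 = 44.1180 + 463.0 = 507.1

507.1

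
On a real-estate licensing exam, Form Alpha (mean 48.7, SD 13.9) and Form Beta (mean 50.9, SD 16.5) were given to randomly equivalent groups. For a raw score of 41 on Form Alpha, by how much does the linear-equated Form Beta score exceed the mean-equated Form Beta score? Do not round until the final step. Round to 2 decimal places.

-1.44

Mean-equated: 41 + (50.9 − 48.7) = 43.20
Linear-equated: (16.5/13.9)(41 − 48.7) + 50.9 = 41.760
Difference = 41.760 − 43.20 = -1.44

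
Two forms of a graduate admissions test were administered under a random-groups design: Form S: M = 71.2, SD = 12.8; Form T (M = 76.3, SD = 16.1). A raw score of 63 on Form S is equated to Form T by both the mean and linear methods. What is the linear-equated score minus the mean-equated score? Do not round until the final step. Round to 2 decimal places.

-2.11

Mean-equated: 63 + (76.3 − 71.2) = 68.10
Linear-equated: (16.1/12.8)(63 − 71.2) + 76.3 = 65.986
Difference = 65.986 − 68.10 = -2.11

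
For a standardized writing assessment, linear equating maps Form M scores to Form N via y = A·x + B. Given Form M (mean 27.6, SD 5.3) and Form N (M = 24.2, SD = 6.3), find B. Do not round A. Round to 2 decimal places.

-8.61

A = SD_Y / SD_X = 6.3 / 5.3 = 1.188679
B = M_Y − A·M_X = 24.2 − 1.188679 × 27.6 = -8.61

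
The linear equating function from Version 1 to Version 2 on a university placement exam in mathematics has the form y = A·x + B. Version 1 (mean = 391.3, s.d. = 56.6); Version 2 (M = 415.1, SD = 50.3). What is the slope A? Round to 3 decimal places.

A = SD_Y / SD_X = 50.3 / 56.6 = 0.889

0.889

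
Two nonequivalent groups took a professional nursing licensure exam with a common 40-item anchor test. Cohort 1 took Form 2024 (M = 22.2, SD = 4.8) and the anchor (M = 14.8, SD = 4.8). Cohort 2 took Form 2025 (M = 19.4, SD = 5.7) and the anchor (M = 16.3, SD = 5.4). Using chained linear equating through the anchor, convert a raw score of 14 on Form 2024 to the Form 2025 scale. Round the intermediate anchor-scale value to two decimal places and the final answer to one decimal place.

Form 2024 → anchor (Cohort 1): v = (4.8/4.8)(14 − 22.2) + 14.8 = 6.60
anchor → Form 2025 (Cohort 2): y = (5.7/5.4)(6.60 − 16.3) + 19.4 = 9.2

9.2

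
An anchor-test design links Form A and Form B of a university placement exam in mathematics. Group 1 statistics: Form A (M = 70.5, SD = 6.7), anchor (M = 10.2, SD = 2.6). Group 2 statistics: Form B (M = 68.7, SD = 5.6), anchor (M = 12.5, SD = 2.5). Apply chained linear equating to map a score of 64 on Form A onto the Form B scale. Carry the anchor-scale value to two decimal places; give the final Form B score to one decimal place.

Form A → anchor (Group 1): v = (2.6/6.7)(64 − 70.5) + 10.2 = 7.68
anchor → Form B (Group 2): y = (5.6/2.5)(7.68 − 12.5) + 68.7 = 57.9

57.9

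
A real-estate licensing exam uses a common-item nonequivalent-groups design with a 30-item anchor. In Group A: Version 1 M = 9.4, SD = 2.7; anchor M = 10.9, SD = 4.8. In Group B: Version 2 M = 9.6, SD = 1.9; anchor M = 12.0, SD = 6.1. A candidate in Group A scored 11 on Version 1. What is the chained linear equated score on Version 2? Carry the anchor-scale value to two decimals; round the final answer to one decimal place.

Version 1 → anchor (Group A): v = (4.8/2.7)(11 − 9.4) + 10.9 = 13.74
anchor → Version 2 (Group B): y = (1.9/6.1)(13.74 − 12.0) + 9.6 = 10.1

10.1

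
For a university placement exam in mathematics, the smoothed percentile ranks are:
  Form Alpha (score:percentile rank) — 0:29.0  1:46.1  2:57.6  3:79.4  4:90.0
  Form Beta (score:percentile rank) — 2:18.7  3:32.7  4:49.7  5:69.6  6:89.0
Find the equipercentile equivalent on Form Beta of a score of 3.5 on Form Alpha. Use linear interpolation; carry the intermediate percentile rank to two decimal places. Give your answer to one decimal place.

PR of 3.5 on Form Alpha: 79.4 + (3.5 − 3)/(4 − 3) × (90.0 − 79.4) = 84.70
On Form Beta, PR 84.70 falls between score 5 (PR 69.6) and 6 (PR 89.0).
Interpolate: 5 + (84.70 − 69.6)/(89.0 − 69.6) × (6 − 5) = 5.8

5.8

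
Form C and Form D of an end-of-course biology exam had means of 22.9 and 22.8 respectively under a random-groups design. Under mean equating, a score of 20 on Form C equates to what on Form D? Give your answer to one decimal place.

Mean equating: y = x + (M_Y − M_X) = 20 + (22.8 − 22.9) = 19.9

19.9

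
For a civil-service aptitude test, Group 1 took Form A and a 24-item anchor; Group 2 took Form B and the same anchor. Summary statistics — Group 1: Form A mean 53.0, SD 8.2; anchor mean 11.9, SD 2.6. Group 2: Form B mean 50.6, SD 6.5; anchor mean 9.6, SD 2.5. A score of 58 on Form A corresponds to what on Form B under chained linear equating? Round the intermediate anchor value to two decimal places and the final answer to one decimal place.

60.7

Form A → anchor (Group 1): v = (2.6/8.2)(58 − 53.0) + 11.9 = 13.49
anchor → Form B (Group 2): y = (6.5/2.5)(13.49 − 9.6) + 50.6 = 60.7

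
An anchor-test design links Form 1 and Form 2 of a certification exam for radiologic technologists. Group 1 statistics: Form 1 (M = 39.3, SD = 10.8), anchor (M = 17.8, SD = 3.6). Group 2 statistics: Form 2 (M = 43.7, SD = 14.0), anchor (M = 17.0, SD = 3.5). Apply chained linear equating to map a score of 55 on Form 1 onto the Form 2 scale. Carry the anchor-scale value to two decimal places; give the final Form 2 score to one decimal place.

67.8

Form 1 → anchor (Group 1): v = (3.6/10.8)(55 − 39.3) + 17.8 = 23.03
anchor → Form 2 (Group 2): y = (14.0/3.5)(23.03 − 17.0) + 43.7 = 67.8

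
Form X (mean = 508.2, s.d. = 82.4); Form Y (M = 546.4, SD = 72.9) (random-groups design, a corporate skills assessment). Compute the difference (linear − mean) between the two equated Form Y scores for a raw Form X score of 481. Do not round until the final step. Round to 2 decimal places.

3.14

Mean-equated: 481 + (546.4 − 508.2) = 519.20
Linear-equated: (72.9/82.4)(481 − 508.2) + 546.4 = 522.336
Difference = 522.336 − 519.20 = 3.14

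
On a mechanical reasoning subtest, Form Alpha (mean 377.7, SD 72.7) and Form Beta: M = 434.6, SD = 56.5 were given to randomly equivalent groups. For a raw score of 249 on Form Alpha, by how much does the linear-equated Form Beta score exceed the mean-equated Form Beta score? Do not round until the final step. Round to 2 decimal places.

Mean-equated: 249 + (434.6 − 377.7) = 305.90
Linear-equated: (56.5/72.7)(249 − 377.7) + 434.6 = 334.579
Difference = 334.579 − 305.90 = 28.68

28.68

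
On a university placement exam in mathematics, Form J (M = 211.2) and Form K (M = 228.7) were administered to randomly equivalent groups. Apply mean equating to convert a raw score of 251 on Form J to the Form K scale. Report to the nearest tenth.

Mean equating: y = x + (M_Y − M_X) = 251 + (228.7 − 211.2) = 268.5

268.5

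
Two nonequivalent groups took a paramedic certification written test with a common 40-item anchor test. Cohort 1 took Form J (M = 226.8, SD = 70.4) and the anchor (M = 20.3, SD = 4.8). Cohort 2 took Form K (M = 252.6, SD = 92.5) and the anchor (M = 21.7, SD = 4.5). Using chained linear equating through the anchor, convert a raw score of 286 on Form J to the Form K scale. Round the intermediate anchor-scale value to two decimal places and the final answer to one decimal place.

306.9

Form J → anchor (Cohort 1): v = (4.8/70.4)(286 − 226.8) + 20.3 = 24.34
anchor → Form K (Cohort 2): y = (92.5/4.5)(24.34 − 21.7) + 252.6 = 306.9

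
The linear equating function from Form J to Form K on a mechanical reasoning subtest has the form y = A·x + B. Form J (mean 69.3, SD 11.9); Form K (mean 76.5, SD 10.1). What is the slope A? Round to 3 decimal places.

A = SD_Y / SD_X = 10.1 / 11.9 = 0.849

0.849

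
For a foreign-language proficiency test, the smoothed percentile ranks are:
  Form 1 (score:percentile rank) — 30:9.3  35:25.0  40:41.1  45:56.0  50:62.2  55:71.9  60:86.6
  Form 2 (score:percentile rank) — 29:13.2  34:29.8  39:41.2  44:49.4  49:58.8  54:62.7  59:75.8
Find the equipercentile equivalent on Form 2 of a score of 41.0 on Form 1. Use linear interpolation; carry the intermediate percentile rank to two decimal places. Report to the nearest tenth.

40.8

PR of 41.0 on Form 1: 41.1 + (41.0 − 40)/(45 − 40) × (56.0 − 41.1) = 44.08
On Form 2, PR 44.08 falls between score 39 (PR 41.2) and 44 (PR 49.4).
Interpolate: 39 + (44.08 − 41.2)/(49.4 − 41.2) × (44 − 39) = 40.8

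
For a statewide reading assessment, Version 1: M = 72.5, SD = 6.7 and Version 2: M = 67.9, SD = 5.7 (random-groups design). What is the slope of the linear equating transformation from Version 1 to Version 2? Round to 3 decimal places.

0.851

A = SD_Y / SD_X = 5.7 / 6.7 = 0.851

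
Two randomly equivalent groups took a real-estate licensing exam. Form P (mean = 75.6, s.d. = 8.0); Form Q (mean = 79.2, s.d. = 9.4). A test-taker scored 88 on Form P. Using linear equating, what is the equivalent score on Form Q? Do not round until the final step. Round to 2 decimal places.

93.77

Linear equating: y = (SD_Y/SD_X)(x − M_X) + M_Y
y = (9.4/8.0)(88 − 75.6) + 79.2
y = 1.175000 × 12.4 + 79.2 = 14.5700 + 79.2 = 93.77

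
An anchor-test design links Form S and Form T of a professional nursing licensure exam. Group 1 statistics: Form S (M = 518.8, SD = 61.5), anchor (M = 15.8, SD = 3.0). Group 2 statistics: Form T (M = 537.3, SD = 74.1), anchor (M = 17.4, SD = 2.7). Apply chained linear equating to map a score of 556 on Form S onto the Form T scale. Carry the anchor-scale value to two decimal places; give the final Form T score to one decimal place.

543.1

Form S → anchor (Group 1): v = (3.0/61.5)(556 − 518.8) + 15.8 = 17.61
anchor → Form T (Group 2): y = (74.1/2.7)(17.61 − 17.4) + 537.3 = 543.1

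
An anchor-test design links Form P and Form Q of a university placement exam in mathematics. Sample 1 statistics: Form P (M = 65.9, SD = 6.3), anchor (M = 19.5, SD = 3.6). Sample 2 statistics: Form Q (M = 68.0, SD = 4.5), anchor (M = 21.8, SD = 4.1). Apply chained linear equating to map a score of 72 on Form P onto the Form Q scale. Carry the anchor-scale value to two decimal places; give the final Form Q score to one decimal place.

Form P → anchor (Sample 1): v = (3.6/6.3)(72 − 65.9) + 19.5 = 22.99
anchor → Form Q (Sample 2): y = (4.5/4.1)(22.99 − 21.8) + 68.0 = 69.3

69.3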